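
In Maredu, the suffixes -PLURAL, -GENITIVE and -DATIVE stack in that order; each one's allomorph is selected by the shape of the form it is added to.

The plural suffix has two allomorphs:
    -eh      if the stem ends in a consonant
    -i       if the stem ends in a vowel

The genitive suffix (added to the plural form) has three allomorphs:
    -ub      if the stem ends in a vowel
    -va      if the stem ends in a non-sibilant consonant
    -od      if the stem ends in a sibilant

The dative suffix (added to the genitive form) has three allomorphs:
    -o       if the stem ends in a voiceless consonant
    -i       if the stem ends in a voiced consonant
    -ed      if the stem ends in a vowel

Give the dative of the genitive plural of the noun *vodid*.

vodidehvaed

Since the final sound of *vodid* is /d/ (a consonant), it takes -eh, giving *vodideh*.
The plural form *vodideh*: final sound = /h/, a non-sibilant consonant → -va → *vodidehva*.
The final sound of the genitive form *vodidehva* is /a/, which is a vowel, so the dative suffix is -ed, giving *vodidehvaed*.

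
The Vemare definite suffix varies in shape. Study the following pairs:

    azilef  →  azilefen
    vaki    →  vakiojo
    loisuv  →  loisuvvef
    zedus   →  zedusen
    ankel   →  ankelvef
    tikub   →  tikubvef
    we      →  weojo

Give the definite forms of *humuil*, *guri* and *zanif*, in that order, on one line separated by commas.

The alternation tracks the final sound of the stem — -en when the stem ends in a voiceless consonant (*azilef*, *zedus*); -vef when the stem ends in a voiced consonant (*loisuv*, *ankel*, *tikub*); -ojo when the stem ends in a vowel (*vaki*, *we*).
The final sound of *humuil* is /l/, which is a voiced consonant, so the suffix is -vef, giving *humuilvef*.
Since the final sound of *guri* is /i/ (a vowel), it takes -ojo, giving *guriojo*.
Since the final sound of *zanif* is /f/ (a voiceless consonant), it takes -en, giving *zanifen*.

humuilvef, guriojo, zanifen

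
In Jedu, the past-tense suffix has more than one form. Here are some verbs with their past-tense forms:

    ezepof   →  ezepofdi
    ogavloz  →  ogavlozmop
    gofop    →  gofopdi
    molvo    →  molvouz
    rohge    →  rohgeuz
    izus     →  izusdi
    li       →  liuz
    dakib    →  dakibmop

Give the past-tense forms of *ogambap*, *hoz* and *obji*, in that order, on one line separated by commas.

The pattern is voicing of the final sound: -di when the stem ends in a voiceless consonant (*ezepof*, *gofop*, *izus*); -mop when the stem ends in a voiced consonant (*ogavloz*, *dakib*); -uz when the stem ends in a vowel (*molvo*, *rohge*, *li*).
*ogambap*: final sound = /p/, a voiceless consonant → -di → *ogambapdi*.
The final sound of *hoz* is /z/, which is a voiced consonant, so the suffix is -mop, giving *hozmop*.
Since the final sound of *obji* is /i/ (a vowel), it takes -uz, giving *objiuz*.

ogambapdi, hozmop, objiuz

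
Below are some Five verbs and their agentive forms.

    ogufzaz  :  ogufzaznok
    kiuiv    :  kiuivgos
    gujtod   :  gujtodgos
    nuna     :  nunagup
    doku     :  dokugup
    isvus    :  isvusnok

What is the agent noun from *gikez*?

gikeznok

The suffix is conditioned by the final sound: -nok when the stem ends in a sibilant (*ogufzaz*, *isvus*); -gos when the stem ends in a non-sibilant consonant (*kiuiv*, *gujtod*); -gup when the stem ends in a vowel (*nuna*, *doku*).
Since the final sound of *gikez* is /z/ (a sibilant), it takes -nok, giving *gikeznok*.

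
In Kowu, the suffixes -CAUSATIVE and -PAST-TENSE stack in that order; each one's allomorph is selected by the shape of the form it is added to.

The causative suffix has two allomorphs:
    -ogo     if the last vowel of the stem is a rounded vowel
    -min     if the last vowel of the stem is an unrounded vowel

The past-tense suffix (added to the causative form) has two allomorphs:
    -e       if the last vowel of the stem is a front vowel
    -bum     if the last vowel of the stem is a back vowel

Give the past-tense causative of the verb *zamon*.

zamonogobum

*zamon* — last vowel /o/ (a rounded vowel) → -ogo → *zamonogo*.
The causative form *zamonogo* — last vowel /o/ (a back vowel) → -bum → *zamonogobum*.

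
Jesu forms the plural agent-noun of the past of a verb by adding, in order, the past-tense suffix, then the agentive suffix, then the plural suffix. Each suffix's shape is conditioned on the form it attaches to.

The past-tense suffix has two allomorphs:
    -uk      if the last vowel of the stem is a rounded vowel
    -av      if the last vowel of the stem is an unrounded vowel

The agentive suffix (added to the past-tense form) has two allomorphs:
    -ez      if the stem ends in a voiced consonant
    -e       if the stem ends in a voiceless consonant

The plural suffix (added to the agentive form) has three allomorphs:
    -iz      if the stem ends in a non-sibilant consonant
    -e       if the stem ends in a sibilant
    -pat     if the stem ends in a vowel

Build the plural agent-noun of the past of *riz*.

rizaveze

*riz*: last vowel = /i/, an unrounded vowel → -av → *rizav*.
The past-tense form *rizav* — final consonant /v/ (voiced) → -ez → *rizavez*.
The agentive form *rizavez*: final sound = /z/, a sibilant → -e → *rizaveze*.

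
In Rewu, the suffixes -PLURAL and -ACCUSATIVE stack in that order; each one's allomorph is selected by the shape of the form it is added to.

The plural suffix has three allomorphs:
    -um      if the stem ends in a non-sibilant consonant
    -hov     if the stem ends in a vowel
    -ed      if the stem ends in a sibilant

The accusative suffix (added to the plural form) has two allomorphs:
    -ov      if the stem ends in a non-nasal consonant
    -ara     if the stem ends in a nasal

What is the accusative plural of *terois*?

teroisedov

Since the final sound of *terois* is /s/ (a sibilant), it takes -ed, giving *teroised*.
Since the final consonant of the plural form *teroised* is /d/ (non-nasal), it takes -ov, giving *teroisedov*.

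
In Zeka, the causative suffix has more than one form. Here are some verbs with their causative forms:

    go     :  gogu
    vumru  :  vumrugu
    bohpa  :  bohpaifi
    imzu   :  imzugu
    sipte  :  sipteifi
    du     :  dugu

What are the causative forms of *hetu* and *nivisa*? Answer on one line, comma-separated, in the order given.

Looking at the last vowel of each stem: -gu when the last vowel of the stem is a rounded vowel (*go*, *vumru*, *imzu*, *du*); -ifi when the last vowel of the stem is an unrounded vowel (*bohpa*, *sipte*).
*hetu*: last vowel = /u/, a rounded vowel → -gu → *hetugu*.
Since the last vowel of *nivisa* is /a/ (an unrounded vowel), it takes -ifi, giving *nivisaifi*.

hetugu, nivisaifi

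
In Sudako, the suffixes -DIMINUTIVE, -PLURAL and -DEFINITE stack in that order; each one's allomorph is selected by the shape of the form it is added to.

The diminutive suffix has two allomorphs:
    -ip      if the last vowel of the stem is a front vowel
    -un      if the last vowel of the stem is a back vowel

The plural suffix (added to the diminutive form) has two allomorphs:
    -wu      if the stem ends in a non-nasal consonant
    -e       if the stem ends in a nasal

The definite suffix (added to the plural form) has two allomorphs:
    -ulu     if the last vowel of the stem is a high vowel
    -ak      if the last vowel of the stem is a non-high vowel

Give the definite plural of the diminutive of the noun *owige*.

owigeipwuulu

*owige* — last vowel /e/ (a front vowel) → -ip → *owigeip*.
The final consonant of the diminutive form *owigeip* is /p/, which is non-nasal, so the plural suffix is -wu, giving *owigeipwu*.
Since the last vowel of the plural form *owigeipwu* is /u/ (a high vowel), it takes -ulu, giving *owigeipwuulu*.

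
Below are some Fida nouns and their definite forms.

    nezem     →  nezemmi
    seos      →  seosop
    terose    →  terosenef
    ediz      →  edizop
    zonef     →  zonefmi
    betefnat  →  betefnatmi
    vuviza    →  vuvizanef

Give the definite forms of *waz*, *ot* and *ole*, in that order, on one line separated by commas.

The suffix is conditioned by the final sound: -op when the stem ends in a sibilant (*seos*, *ediz*); -mi when the stem ends in a non-sibilant consonant (*nezem*, *zonef*, *betefnat*); -nef when the stem ends in a vowel (*terose*, *vuviza*).
*waz* — final sound /z/ (a sibilant) → -op → *wazop*.
*ot* — final sound /t/ (a non-sibilant consonant) → -mi → *otmi*.
The final sound of *ole* is /e/, which is a vowel, so the suffix is -nef, giving *olenef*.

wazop, otmi, olenef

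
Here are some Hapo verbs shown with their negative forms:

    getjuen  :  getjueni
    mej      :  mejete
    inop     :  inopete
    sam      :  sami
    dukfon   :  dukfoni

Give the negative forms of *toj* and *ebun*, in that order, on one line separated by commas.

The pattern is nasality of the final consonant: -i when the stem ends in a nasal (*getjuen*, *sam*, *dukfon*); -ete when the stem ends in a non-nasal consonant (*mej*, *inop*).
Since the final consonant of *toj* is /j/ (non-nasal), it takes -ete, giving *tojete*.
*ebun* — final consonant /n/ (a nasal) → -i → *ebuni*.

tojete, ebuni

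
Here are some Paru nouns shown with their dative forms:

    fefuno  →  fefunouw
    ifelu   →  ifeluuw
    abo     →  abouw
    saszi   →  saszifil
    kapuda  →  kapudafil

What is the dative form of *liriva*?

Looking at the last vowel of each stem: -uw when the last vowel of the stem is a rounded vowel (*fefuno*, *ifelu*, *abo*); -fil when the last vowel of the stem is an unrounded vowel (*saszi*, *kapuda*).
The last vowel of *liriva* is /a/, which is an unrounded vowel, so the suffix is -fil, giving *lirivafil*.

lirivafil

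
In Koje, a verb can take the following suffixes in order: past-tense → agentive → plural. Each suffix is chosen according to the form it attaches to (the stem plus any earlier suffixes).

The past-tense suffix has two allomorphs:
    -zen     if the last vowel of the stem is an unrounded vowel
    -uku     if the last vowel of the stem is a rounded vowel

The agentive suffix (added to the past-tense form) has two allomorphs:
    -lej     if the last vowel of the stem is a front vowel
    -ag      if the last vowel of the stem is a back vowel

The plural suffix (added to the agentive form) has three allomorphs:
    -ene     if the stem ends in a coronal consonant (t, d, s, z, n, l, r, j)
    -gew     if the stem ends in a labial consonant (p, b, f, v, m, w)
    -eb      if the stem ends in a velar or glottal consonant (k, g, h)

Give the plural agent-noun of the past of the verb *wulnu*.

*wulnu* — last vowel /u/ (a rounded vowel) → -uku → *wulnuuku*.
Since the last vowel of the past-tense form *wulnuuku* is /u/ (a back vowel), it takes -ag, giving *wulnuukuag*.
Since the final consonant of the agentive form *wulnuukuag* is /g/ (velar/glottal), it takes -eb, giving *wulnuukuageb*.

wulnuukuageb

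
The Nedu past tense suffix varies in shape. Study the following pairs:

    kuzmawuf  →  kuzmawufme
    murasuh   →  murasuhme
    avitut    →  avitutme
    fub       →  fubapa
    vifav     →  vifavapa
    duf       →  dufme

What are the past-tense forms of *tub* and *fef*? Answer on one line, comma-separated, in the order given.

tubapa, fefme

Looking at the final consonant of each stem: -me when the stem ends in a voiceless consonant (*kuzmawuf*, *murasuh*, *avitut*, *duf*); -apa when the stem ends in a voiced consonant (*fub*, *vifav*).
The final consonant of *tub* is /b/, which is voiced, so the suffix is -apa, giving *tubapa*.
*fef*: final consonant = /f/, voiceless → -me → *fefme*.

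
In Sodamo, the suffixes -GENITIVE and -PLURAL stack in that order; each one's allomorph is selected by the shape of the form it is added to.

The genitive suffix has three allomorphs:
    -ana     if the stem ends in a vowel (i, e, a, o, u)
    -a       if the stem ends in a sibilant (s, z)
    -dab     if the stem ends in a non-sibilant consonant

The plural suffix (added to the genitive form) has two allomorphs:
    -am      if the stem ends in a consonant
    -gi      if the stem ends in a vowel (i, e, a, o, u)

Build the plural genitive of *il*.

ildabam

Since the final sound of *il* is /l/ (a non-sibilant consonant), it takes -dab, giving *ildab*.
The genitive form *ildab* — final sound /b/ (a consonant) → -am → *ildabam*.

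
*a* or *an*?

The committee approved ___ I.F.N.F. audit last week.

The indefinite article is chosen by the initial *sound* of the following word, not its spelling.
The initialism *I.F.N.F.* is read letter by letter; the first letter, I, is pronounced /aɪ/, which begins with a vowel sound.
So the article is *an*: The committee approved an I.F.N.F. audit last week.

an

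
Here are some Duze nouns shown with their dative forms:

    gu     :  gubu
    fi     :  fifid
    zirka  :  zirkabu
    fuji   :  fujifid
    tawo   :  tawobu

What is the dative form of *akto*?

Looking at the last vowel of each stem: -fid when the last vowel of the stem is a front vowel (*fi*, *fuji*); -bu when the last vowel of the stem is a back vowel (*gu*, *zirka*, *tawo*).
Since the last vowel of *akto* is /o/ (a back vowel), it takes -bu, giving *aktobu*.

aktobu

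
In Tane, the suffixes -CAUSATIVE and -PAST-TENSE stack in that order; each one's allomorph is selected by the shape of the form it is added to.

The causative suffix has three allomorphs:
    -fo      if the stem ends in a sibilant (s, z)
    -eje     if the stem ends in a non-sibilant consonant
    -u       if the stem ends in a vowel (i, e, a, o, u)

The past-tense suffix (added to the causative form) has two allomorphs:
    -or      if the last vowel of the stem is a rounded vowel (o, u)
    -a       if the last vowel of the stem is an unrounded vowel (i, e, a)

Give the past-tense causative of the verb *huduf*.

hudufejea

*huduf* — final sound /f/ (a non-sibilant consonant) → -eje → *hudufeje*.
Since the last vowel of the causative form *hudufeje* is /e/ (an unrounded vowel), it takes -a, giving *hudufejea*.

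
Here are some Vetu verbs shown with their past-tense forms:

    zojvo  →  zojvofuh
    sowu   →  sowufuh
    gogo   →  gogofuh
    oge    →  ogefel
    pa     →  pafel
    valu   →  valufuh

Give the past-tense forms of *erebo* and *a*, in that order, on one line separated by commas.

The suffix is conditioned by the last vowel: -fuh when the last vowel of the stem is a rounded vowel (*zojvo*, *sowu*, *gogo*, *valu*); -fel when the last vowel of the stem is an unrounded vowel (*oge*, *pa*).
*erebo*: last vowel = /o/, a rounded vowel → -fuh → *erebofuh*.
The last vowel of *a* is /a/, which is an unrounded vowel, so the suffix is -fel, giving *afel*.

erebofuh, afel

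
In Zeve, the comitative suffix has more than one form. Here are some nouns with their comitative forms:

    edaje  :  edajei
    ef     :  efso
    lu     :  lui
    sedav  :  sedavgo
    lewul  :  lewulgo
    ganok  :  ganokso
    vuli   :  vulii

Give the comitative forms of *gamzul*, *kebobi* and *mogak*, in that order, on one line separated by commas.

The alternation tracks the final sound of the stem — -so when the stem ends in a voiceless consonant (*ef*, *ganok*); -go when the stem ends in a voiced consonant (*sedav*, *lewul*); -i when the stem ends in a vowel (*edaje*, *lu*, *vuli*).
Since the final sound of *gamzul* is /l/ (a voiced consonant), it takes -go, giving *gamzulgo*.
Since the final sound of *kebobi* is /i/ (a vowel), it takes -i, giving *kebobii*.
*mogak* — final sound /k/ (a voiceless consonant) → -so → *mogakso*.

gamzulgo, kebobii, mogakso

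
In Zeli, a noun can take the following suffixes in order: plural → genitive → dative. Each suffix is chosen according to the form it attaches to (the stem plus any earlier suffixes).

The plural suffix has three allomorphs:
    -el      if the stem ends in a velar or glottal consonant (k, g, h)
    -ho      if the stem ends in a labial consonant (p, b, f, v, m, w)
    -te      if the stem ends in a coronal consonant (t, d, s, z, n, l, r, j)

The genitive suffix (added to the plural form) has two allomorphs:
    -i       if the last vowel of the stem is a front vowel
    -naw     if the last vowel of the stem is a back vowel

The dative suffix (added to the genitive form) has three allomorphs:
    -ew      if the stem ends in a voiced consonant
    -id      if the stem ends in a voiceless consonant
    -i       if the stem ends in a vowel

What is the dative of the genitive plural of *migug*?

migugelii

*migug*: final consonant = /g/, velar/glottal → -el → *migugel*.
The last vowel of the plural form *migugel* is /e/, which is a front vowel, so the genitive suffix is -i, giving *migugeli*.
The final sound of the genitive form *migugeli* is /i/, which is a vowel, so the dative suffix is -i, giving *migugelii*.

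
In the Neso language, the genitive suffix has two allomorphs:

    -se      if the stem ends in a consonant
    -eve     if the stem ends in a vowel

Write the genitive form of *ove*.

The final sound of *ove* is /e/, which is a vowel, so the suffix is -eve, giving *oveeve*.

oveeve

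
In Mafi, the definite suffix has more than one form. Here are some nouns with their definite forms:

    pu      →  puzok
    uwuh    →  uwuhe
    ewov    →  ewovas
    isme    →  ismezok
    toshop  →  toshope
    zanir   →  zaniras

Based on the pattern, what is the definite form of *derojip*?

derojipe

Looking at the final sound of each stem: -e when the stem ends in a voiceless consonant (*uwuh*, *toshop*); -as when the stem ends in a voiced consonant (*ewov*, *zanir*); -zok when the stem ends in a vowel (*pu*, *isme*).
The final sound of *derojip* is /p/, which is a voiceless consonant, so the suffix is -e, giving *derojipe*.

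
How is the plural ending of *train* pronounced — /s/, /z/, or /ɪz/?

/z/

The stem *train* ends in a voiced non-sibilant sound.
The plural suffix surfaces as /ɪz/ after sibilants, /s/ after other voiceless consonants, and /z/ after other voiced sounds.
So the plural -s on *train* is pronounced /z/.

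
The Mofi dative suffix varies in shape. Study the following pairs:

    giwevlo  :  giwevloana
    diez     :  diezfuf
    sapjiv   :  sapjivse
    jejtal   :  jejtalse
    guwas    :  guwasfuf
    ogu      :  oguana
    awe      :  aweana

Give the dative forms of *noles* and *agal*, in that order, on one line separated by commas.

nolesfuf, agalse

The pattern is sibilance of the final sound: -fuf when the stem ends in a sibilant (*diez*, *guwas*); -se when the stem ends in a non-sibilant consonant (*sapjiv*, *jejtal*); -ana when the stem ends in a vowel (*giwevlo*, *ogu*, *awe*).
The final sound of *noles* is /s/, which is a sibilant, so the suffix is -fuf, giving *nolesfuf*.
Since the final sound of *agal* is /l/ (a non-sibilant consonant), it takes -se, giving *agalse*.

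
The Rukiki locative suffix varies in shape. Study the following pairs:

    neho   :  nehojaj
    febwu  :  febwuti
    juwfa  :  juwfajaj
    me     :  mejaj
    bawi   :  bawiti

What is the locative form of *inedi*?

The suffix is conditioned by the last vowel: -ti when the last vowel of the stem is a high vowel (*febwu*, *bawi*); -jaj when the last vowel of the stem is a non-high vowel (*neho*, *juwfa*, *me*).
*inedi*: last vowel = /i/, a high vowel → -ti → *inediti*.

inediti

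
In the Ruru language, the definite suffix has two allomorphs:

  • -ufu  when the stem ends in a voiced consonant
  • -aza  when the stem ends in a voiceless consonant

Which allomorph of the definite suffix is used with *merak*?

-aza

Since the final consonant of *merak* is /k/ (voiceless), it takes -aza.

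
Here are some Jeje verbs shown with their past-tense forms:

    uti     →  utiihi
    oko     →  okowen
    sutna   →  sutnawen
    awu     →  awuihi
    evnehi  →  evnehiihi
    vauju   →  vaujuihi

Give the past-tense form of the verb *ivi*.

iviihi

Looking at the last vowel of each stem: -ihi when the last vowel of the stem is a high vowel (*uti*, *awu*, *evnehi*, *vauju*); -wen when the last vowel of the stem is a non-high vowel (*oko*, *sutna*).
*ivi* — last vowel /i/ (a high vowel) → -ihi → *iviihi*.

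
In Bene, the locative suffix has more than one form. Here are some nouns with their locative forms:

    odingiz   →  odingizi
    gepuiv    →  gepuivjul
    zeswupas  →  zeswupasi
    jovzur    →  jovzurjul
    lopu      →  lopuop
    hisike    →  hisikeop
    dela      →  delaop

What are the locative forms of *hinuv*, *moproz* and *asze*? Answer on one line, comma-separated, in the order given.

hinuvjul, moprozi, aszeop

The suffix is conditioned by the final sound: -i when the stem ends in a sibilant (*odingiz*, *zeswupas*); -jul when the stem ends in a non-sibilant consonant (*gepuiv*, *jovzur*); -op when the stem ends in a vowel (*lopu*, *hisike*, *dela*).
Since the final sound of *hinuv* is /v/ (a non-sibilant consonant), it takes -jul, giving *hinuvjul*.
*moproz*: final sound = /z/, a sibilant → -i → *moprozi*.
The final sound of *asze* is /e/, which is a vowel, so the suffix is -op, giving *aszeop*.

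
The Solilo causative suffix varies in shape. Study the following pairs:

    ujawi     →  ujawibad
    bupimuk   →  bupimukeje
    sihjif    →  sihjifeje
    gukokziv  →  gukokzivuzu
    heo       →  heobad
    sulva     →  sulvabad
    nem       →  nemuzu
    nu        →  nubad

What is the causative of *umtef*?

The alternation tracks the final sound of the stem — -eje when the stem ends in a voiceless consonant (*bupimuk*, *sihjif*); -uzu when the stem ends in a voiced consonant (*gukokziv*, *nem*); -bad when the stem ends in a vowel (*ujawi*, *heo*, *sulva*, *nu*).
Since the final sound of *umtef* is /f/ (a voiceless consonant), it takes -eje, giving *umtefeje*.

umtefeje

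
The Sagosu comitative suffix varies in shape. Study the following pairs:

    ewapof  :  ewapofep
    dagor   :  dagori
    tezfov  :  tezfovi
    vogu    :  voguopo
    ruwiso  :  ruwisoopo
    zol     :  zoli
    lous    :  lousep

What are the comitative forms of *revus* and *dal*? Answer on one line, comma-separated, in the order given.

The alternation tracks the final sound of the stem — -ep when the stem ends in a voiceless consonant (*ewapof*, *lous*); -i when the stem ends in a voiced consonant (*dagor*, *tezfov*, *zol*); -opo when the stem ends in a vowel (*vogu*, *ruwiso*).
*revus* — final sound /s/ (a voiceless consonant) → -ep → *revusep*.
*dal*: final sound = /l/, a voiced consonant → -i → *dali*.

revusep, dali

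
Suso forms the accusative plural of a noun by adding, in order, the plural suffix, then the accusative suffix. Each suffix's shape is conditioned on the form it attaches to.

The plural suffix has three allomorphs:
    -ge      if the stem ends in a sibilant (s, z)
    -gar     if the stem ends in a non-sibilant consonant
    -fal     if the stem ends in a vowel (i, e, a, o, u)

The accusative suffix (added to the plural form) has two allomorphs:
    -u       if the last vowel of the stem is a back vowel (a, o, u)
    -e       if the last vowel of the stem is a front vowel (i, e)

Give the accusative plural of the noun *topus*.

*topus* — final sound /s/ (a sibilant) → -ge → *topusge*.
The plural form *topusge*: last vowel = /e/, a front vowel → -e → *topusgee*.

topusgee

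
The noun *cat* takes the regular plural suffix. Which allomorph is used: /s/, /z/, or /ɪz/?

/s/

The stem *cat* ends in a voiceless non-sibilant consonant.
The plural suffix surfaces as /ɪz/ after sibilants, /s/ after other voiceless consonants, and /z/ after other voiced sounds.
So the plural -s on *cat* is pronounced /s/.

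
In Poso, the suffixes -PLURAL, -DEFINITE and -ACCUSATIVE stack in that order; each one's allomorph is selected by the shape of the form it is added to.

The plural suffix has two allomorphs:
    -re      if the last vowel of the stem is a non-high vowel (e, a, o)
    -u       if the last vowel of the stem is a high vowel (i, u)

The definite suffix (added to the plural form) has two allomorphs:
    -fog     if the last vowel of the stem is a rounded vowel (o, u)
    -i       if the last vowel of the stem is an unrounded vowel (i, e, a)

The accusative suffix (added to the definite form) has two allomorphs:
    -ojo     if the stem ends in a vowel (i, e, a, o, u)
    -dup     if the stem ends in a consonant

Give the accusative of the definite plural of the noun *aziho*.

The last vowel of *aziho* is /o/, which is a non-high vowel, so the plural suffix is -re, giving *azihore*.
Since the last vowel of the plural form *azihore* is /e/ (an unrounded vowel), it takes -i, giving *azihorei*.
The definite form *azihorei* — final sound /i/ (a vowel) → -ojo → *azihoreiojo*.

azihoreiojo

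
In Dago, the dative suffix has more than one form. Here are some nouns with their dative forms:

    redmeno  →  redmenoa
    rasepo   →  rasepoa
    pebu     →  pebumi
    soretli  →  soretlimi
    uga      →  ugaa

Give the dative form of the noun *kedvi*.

kedvimi

The alternation tracks the last vowel of the stem — -mi when the last vowel of the stem is a high vowel (*pebu*, *soretli*); -a when the last vowel of the stem is a non-high vowel (*redmeno*, *rasepo*, *uga*).
*kedvi*: last vowel = /i/, a high vowel → -mi → *kedvimi*.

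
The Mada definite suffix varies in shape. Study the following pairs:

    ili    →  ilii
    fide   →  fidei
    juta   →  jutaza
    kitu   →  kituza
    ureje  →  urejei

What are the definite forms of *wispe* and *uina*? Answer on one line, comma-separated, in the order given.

The pattern is front/back vowel harmony: -i when the last vowel of the stem is a front vowel (*ili*, *fide*, *ureje*); -za when the last vowel of the stem is a back vowel (*juta*, *kitu*).
Since the last vowel of *wispe* is /e/ (a front vowel), it takes -i, giving *wispei*.
*uina*: last vowel = /a/, a back vowel → -za → *uinaza*.

wispei, uinaza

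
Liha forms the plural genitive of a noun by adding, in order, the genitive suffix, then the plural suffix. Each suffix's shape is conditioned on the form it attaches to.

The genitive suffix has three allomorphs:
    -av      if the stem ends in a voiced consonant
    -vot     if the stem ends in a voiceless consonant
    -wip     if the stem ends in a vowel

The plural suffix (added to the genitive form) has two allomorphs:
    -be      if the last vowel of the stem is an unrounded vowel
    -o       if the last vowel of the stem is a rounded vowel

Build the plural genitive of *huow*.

The final sound of *huow* is /w/, which is a voiced consonant, so the genitive suffix is -av, giving *huowav*.
The genitive form *huowav* — last vowel /a/ (an unrounded vowel) → -be → *huowavbe*.

huowavbe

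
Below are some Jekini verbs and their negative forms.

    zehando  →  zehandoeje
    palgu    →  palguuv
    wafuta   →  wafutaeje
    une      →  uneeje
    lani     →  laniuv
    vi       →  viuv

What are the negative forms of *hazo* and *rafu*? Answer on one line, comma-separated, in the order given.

The suffix is conditioned by the last vowel: -uv when the last vowel of the stem is a high vowel (*palgu*, *lani*, *vi*); -eje when the last vowel of the stem is a non-high vowel (*zehando*, *wafuta*, *une*).
*hazo*: last vowel = /o/, a non-high vowel → -eje → *hazoeje*.
The last vowel of *rafu* is /u/, which is a high vowel, so the suffix is -uv, giving *rafuuv*.

hazoeje, rafuuv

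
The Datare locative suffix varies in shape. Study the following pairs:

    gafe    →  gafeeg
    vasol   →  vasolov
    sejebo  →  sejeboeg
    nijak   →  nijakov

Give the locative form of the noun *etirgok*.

etirgokov

The pattern is consonant vs. vowel: -ov when the stem ends in a consonant (*vasol*, *nijak*); -eg when the stem ends in a vowel (*gafe*, *sejebo*).
*etirgok*: final sound = /k/, a consonant → -ov → *etirgokov*.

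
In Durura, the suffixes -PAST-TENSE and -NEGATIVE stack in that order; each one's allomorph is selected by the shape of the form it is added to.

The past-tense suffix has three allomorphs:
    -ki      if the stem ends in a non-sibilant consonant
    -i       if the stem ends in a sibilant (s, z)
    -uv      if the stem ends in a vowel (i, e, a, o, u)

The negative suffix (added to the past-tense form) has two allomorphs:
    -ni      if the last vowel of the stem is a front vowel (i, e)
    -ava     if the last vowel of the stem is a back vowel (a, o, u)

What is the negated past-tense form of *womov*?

*womov* — final sound /v/ (a non-sibilant consonant) → -ki → *womovki*.
The past-tense form *womovki*: last vowel = /i/, a front vowel → -ni → *womovkini*.

womovkini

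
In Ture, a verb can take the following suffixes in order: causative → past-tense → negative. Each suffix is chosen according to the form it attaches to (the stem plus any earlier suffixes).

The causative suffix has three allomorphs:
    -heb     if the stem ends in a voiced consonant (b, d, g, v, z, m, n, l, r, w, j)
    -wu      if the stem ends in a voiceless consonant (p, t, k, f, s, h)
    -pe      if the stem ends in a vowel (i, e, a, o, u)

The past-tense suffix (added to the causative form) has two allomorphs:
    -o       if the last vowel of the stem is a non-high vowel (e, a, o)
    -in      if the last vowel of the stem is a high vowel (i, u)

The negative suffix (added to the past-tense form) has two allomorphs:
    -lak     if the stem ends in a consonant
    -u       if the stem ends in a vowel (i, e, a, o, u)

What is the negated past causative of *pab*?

pabhebou

Since the final sound of *pab* is /b/ (a voiced consonant), it takes -heb, giving *pabheb*.
The causative form *pabheb* — last vowel /e/ (a non-high vowel) → -o → *pabhebo*.
Since the final sound of the past-tense form *pabhebo* is /o/ (a vowel), it takes -u, giving *pabhebou*.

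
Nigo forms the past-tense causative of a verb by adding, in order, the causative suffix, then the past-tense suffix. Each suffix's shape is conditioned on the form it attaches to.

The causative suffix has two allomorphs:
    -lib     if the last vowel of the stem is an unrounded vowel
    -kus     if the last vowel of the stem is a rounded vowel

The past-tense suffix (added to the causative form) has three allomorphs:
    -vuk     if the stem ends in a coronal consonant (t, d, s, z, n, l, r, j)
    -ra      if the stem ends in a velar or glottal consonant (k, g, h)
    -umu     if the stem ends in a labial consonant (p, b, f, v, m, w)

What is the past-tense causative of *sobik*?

sobiklibumu

The last vowel of *sobik* is /i/, which is an unrounded vowel, so the causative suffix is -lib, giving *sobiklib*.
The causative form *sobiklib*: final consonant = /b/, labial → -umu → *sobiklibumu*.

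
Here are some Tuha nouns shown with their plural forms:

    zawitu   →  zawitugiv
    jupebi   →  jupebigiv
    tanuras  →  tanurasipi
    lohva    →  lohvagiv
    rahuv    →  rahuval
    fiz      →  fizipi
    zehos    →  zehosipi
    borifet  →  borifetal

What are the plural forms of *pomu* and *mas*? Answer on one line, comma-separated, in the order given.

The pattern is sibilance of the final sound: -ipi when the stem ends in a sibilant (*tanuras*, *fiz*, *zehos*); -al when the stem ends in a non-sibilant consonant (*rahuv*, *borifet*); -giv when the stem ends in a vowel (*zawitu*, *jupebi*, *lohva*).
Since the final sound of *pomu* is /u/ (a vowel), it takes -giv, giving *pomugiv*.
Since the final sound of *mas* is /s/ (a sibilant), it takes -ipi, giving *masipi*.

pomugiv, masipi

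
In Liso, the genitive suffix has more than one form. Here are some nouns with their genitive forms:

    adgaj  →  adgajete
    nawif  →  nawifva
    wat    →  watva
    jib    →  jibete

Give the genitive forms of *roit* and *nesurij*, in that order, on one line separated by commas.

roitva, nesurijete

The suffix is conditioned by the final consonant: -va when the stem ends in a voiceless consonant (*nawif*, *wat*); -ete when the stem ends in a voiced consonant (*adgaj*, *jib*).
*roit* — final consonant /t/ (voiceless) → -va → *roitva*.
The final consonant of *nesurij* is /j/, which is voiced, so the suffix is -ete, giving *nesurijete*.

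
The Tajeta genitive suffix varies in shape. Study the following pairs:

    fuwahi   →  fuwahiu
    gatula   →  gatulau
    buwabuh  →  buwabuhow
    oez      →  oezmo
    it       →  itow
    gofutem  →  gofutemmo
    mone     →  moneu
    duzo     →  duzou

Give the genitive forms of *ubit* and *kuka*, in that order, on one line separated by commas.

ubitow, kukau

The suffix is conditioned by the final sound: -ow when the stem ends in a voiceless consonant (*buwabuh*, *it*); -mo when the stem ends in a voiced consonant (*oez*, *gofutem*); -u when the stem ends in a vowel (*fuwahi*, *gatula*, *mone*, *duzo*).
Since the final sound of *ubit* is /t/ (a voiceless consonant), it takes -ow, giving *ubitow*.
*kuka*: final sound = /a/, a vowel → -u → *kukau*.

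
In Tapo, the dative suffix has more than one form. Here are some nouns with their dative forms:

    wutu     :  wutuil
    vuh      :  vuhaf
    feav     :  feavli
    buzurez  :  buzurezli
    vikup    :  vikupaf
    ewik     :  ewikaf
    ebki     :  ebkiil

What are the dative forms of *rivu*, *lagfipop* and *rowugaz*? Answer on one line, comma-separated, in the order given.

Looking at the final sound of each stem: -af when the stem ends in a voiceless consonant (*vuh*, *vikup*, *ewik*); -li when the stem ends in a voiced consonant (*feav*, *buzurez*); -il when the stem ends in a vowel (*wutu*, *ebki*).
*rivu*: final sound = /u/, a vowel → -il → *rivuil*.
The final sound of *lagfipop* is /p/, which is a voiceless consonant, so the suffix is -af, giving *lagfipopaf*.
Since the final sound of *rowugaz* is /z/ (a voiced consonant), it takes -li, giving *rowugazli*.

rivuil, lagfipopaf, rowugazli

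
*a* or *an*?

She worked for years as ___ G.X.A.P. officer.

a

The indefinite article is chosen by the initial *sound* of the following word, not its spelling.
The initialism *G.X.A.P.* is read letter by letter; the first letter, G, is pronounced /dʒiː/, which begins with a consonant sound.
So the article is *a*: She worked for years as a G.X.A.P. officer.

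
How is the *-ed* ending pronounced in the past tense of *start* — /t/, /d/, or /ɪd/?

The stem *start* ends in /t/ or /d/.
The -ed suffix is realized as /ɪd/ after /t, d/; as /t/ after other voiceless consonants; and as /d/ after other voiced sounds.
So -ed on *start* is pronounced /ɪd/.

/ɪd/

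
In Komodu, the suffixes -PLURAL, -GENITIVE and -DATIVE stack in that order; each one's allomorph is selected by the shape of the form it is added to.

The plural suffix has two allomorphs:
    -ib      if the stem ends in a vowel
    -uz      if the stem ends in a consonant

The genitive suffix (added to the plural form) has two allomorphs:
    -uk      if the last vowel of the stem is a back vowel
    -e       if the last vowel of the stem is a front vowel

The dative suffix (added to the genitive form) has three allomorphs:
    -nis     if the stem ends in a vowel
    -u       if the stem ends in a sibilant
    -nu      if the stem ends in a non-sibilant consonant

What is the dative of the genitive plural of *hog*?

The final sound of *hog* is /g/, which is a consonant, so the plural suffix is -uz, giving *hoguz*.
The plural form *hoguz*: last vowel = /u/, a back vowel → -uk → *hoguzuk*.
The final sound of the genitive form *hoguzuk* is /k/, which is a non-sibilant consonant, so the dative suffix is -nu, giving *hoguzuknu*.

hoguzuknu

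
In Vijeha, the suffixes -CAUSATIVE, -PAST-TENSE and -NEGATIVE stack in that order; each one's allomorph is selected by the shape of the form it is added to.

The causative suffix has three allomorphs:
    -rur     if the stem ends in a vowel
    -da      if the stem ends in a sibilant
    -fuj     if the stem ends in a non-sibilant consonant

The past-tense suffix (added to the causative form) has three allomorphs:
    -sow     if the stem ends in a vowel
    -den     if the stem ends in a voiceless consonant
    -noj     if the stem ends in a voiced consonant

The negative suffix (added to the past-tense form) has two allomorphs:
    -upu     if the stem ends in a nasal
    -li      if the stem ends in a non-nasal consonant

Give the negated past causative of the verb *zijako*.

The final sound of *zijako* is /o/, which is a vowel, so the causative suffix is -rur, giving *zijakorur*.
The causative form *zijakorur*: final sound = /r/, a voiced consonant → -noj → *zijakorurnoj*.
The past-tense form *zijakorurnoj* — final consonant /j/ (non-nasal) → -li → *zijakorurnojli*.

zijakorurnojli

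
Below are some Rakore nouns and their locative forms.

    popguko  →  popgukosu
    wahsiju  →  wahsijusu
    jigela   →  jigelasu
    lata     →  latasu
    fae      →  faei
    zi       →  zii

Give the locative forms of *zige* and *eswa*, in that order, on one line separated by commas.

zigei, eswasu

Looking at the last vowel of each stem: -i when the last vowel of the stem is a front vowel (*fae*, *zi*); -su when the last vowel of the stem is a back vowel (*popguko*, *wahsiju*, *jigela*, *lata*).
*zige* — last vowel /e/ (a front vowel) → -i → *zigei*.
Since the last vowel of *eswa* is /a/ (a back vowel), it takes -su, giving *eswasu*.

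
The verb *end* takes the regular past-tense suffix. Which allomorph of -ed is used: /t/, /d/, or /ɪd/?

The stem *end* ends in /t/ or /d/.
The -ed suffix is realized as /ɪd/ after /t, d/; as /t/ after other voiceless consonants; and as /d/ after other voiced sounds.
So -ed on *end* is pronounced /ɪd/.

/ɪd/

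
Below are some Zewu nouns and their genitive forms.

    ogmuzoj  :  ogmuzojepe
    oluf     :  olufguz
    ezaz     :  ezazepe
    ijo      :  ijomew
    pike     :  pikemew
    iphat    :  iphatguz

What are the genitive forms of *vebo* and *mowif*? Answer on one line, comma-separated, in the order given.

vebomew, mowifguz

The pattern is voicing of the final sound: -guz when the stem ends in a voiceless consonant (*oluf*, *iphat*); -epe when the stem ends in a voiced consonant (*ogmuzoj*, *ezaz*); -mew when the stem ends in a vowel (*ijo*, *pike*).
*vebo*: final sound = /o/, a vowel → -mew → *vebomew*.
*mowif* — final sound /f/ (a voiceless consonant) → -guz → *mowifguz*.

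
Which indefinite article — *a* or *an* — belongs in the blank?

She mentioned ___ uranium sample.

The indefinite article is chosen by the initial *sound* of the following word, not its spelling.
*uranium* begins with the sound /jʊ/ (u pronounced /jʊ/) — a consonant sound.
So the article is *a*: She mentioned a uranium sample.

a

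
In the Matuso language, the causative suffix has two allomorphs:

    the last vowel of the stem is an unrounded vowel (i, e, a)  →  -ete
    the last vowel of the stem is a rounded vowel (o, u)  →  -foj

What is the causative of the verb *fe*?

*fe* — last vowel /e/ (an unrounded vowel) → -ete → *feete*.

feete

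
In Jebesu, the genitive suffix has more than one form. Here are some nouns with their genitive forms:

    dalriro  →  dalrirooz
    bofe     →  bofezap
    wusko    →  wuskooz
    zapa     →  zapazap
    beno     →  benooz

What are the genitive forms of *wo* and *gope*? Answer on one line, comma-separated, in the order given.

wooz, gopezap

The suffix is conditioned by the last vowel: -oz when the last vowel of the stem is a rounded vowel (*dalriro*, *wusko*, *beno*); -zap when the last vowel of the stem is an unrounded vowel (*bofe*, *zapa*).
*wo*: last vowel = /o/, a rounded vowel → -oz → *wooz*.
*gope* — last vowel /e/ (an unrounded vowel) → -zap → *gopezap*.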